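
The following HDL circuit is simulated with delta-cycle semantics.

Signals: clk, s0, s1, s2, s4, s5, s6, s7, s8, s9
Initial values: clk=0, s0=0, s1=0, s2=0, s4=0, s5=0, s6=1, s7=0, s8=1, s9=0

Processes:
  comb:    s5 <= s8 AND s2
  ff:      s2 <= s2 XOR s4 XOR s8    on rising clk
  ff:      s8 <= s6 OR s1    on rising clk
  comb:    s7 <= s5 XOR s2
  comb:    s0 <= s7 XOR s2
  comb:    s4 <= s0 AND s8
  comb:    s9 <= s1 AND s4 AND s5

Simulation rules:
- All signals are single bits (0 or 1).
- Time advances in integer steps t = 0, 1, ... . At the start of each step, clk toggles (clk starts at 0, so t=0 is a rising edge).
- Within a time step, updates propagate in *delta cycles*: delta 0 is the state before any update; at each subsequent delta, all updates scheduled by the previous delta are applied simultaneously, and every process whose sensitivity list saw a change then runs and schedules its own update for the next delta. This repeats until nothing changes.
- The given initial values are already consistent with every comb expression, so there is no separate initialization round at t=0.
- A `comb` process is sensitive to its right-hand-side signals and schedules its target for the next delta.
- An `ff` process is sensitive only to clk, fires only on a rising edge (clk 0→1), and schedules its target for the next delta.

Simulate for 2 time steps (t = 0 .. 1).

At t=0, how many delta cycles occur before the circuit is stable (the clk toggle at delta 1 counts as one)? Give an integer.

6

[bits: s2,clk,s1,s6,s4,s8,s5,s9,s0,s7]
t=0: Δ0=0001010000 Δ1=0101010000 Δ2=1101010000 Δ3=1101011011 Δ4=1101111000 Δ5=1101011010 Δ6=1101111010 | 6Δ
t=1: Δ0=1101111010 Δ1=1001111010 | 1Δ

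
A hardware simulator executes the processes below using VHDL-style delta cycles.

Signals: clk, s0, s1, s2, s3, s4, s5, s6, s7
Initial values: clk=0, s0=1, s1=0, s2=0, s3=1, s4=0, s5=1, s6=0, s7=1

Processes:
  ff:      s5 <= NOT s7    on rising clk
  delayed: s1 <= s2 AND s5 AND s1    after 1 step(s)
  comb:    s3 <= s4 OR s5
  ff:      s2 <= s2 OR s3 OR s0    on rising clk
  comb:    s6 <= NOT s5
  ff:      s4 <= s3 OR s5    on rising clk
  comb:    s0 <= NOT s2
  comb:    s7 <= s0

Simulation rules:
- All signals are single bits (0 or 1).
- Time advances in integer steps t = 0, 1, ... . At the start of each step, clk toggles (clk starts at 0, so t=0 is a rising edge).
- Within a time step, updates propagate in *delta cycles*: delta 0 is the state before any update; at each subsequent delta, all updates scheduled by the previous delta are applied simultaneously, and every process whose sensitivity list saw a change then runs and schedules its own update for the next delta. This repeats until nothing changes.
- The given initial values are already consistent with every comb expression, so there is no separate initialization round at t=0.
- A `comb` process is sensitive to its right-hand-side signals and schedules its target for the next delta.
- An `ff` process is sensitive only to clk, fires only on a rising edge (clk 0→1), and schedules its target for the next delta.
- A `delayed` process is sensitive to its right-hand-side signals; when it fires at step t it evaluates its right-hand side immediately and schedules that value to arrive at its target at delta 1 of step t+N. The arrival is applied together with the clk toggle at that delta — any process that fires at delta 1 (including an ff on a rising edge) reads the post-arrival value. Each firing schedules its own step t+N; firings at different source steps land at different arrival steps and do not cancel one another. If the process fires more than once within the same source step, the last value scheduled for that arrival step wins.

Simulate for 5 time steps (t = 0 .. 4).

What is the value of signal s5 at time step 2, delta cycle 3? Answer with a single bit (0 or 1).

1

[bits: clk,s2,s1,s0,s4,s6,s5,s3,s7]
t=0: Δ0=000100111 Δ1=100100111 Δ2=110110011 Δ3=110011011 Δ4=110011010 | 4Δ
t=1: Δ0=110011010 Δ1=010011010 | 1Δ
t=2: Δ0=010011010 Δ1=110011010 Δ2=110011110 Δ3=110010110 | 3Δ
t=3: Δ0=110010110 Δ1=010010110 | 1Δ
t=4: Δ0=010010110 Δ1=110010110 | 1Δ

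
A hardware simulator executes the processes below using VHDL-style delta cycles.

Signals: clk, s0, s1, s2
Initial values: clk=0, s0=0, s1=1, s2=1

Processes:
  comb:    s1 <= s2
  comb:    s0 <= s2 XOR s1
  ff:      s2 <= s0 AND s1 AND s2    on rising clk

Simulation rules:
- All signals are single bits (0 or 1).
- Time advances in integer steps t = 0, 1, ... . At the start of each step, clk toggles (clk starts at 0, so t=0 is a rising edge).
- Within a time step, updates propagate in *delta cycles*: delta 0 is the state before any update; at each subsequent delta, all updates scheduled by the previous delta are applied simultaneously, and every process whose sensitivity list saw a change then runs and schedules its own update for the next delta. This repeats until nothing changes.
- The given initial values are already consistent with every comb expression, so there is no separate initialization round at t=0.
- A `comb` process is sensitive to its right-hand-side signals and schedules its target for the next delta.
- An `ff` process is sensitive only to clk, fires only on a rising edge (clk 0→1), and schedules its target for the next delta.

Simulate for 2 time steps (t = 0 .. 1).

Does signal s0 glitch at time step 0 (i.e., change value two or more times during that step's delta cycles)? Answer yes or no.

yes

[bits: s1,s2,clk,s0]
t=0: Δ0=1100 Δ1=1110 Δ2=1010 Δ3=0011 Δ4=0010 | 4Δ
t=1: Δ0=0010 Δ1=0000 | 1Δ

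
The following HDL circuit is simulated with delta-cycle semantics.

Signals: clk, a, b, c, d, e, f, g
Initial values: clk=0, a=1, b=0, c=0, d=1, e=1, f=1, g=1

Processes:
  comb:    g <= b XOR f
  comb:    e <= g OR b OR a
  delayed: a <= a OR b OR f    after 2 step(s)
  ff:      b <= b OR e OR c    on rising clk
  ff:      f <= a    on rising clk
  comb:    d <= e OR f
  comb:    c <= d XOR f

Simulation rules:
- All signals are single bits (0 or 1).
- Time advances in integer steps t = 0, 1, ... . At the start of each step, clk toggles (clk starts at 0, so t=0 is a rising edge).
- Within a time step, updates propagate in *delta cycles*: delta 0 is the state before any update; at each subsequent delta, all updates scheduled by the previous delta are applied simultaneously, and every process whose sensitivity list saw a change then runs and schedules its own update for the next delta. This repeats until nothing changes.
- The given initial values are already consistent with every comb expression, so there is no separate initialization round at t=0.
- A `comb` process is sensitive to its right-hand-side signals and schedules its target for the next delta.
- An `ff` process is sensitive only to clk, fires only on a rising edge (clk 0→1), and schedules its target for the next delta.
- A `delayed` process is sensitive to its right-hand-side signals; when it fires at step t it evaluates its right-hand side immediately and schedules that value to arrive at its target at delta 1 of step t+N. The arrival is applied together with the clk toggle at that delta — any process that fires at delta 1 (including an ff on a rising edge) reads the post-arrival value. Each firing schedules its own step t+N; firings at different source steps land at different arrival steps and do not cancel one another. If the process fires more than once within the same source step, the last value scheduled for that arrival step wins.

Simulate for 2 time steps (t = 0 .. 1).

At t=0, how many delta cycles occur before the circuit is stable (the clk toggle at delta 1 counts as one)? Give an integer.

3

t=0 Δ0: c=0 b=0 e=1 a=1 f=1 g=1 d=1 clk=0
  Δ1: clk:0→1
  Δ2: b:0→1
  Δ3: g:1→0
  (3Δ to stable)
t=1 Δ0: c=0 b=1 e=1 a=1 f=1 g=0 d=1 clk=1
  Δ1: clk:1→0
  (1Δ to stable)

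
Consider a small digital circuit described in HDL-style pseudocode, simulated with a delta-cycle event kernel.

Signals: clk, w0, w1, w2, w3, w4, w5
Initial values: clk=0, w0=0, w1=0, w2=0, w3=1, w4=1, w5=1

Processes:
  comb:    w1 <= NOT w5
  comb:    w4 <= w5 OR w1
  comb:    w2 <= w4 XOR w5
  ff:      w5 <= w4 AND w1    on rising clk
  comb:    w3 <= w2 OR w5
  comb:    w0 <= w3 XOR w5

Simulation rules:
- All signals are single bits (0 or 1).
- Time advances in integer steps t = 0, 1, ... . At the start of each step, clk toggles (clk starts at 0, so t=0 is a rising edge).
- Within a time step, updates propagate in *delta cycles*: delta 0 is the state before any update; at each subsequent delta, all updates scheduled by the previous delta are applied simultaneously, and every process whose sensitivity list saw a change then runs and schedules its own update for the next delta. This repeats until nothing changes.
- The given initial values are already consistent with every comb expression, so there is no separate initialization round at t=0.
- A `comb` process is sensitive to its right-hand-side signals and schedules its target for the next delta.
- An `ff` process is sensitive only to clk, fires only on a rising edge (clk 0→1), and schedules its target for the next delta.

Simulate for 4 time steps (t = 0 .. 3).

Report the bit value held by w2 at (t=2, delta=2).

1

[bits: w5,w4,w2,w3,w0,clk,w1]
t=0: Δ0=1101000 Δ1=1101010 Δ2=0101010 Δ3=0010111 Δ4=0101011 Δ5=0110111 Δ6=0111011 Δ7=0111111 | 7Δ
t=1: Δ0=0111111 Δ1=0111101 | 1Δ
t=2: Δ0=0111101 Δ1=0111111 Δ2=1111111 Δ3=1101010 | 3Δ
t=3: Δ0=1101010 Δ1=1101000 | 1Δ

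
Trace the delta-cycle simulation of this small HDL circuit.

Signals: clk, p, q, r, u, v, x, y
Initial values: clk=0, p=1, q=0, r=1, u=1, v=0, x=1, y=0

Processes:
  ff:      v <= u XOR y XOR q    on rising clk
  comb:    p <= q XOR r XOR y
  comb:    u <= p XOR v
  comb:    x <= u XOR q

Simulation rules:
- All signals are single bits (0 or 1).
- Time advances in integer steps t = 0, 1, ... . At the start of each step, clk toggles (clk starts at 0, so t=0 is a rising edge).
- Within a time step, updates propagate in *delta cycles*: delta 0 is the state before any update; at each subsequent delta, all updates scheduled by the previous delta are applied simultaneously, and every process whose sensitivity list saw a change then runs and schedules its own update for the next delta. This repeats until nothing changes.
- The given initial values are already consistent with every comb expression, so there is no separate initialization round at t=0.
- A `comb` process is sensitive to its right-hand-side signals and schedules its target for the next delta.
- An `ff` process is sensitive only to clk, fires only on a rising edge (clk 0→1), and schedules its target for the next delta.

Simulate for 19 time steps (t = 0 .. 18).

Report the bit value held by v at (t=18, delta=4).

0

[bits: x,y,clk,p,u,r,v,q]
t=0: Δ0=10011100 Δ1=10111100 Δ2=10111110 Δ3=10110110 Δ4=00110110 | 4Δ
t=1: Δ0=00110110 Δ1=00010110 | 1Δ
t=2: Δ0=00010110 Δ1=00110110 Δ2=00110100 Δ3=00111100 Δ4=10111100 | 4Δ
t=3: Δ0=10111100 Δ1=10011100 | 1Δ
t=4: Δ0=10011100 Δ1=10111100 Δ2=10111110 Δ3=10110110 Δ4=00110110 | 4Δ
t=5: Δ0=00110110 Δ1=00010110 | 1Δ
t=6: Δ0=00010110 Δ1=00110110 Δ2=00110100 Δ3=00111100 Δ4=10111100 | 4Δ
t=7: Δ0=10111100 Δ1=10011100 | 1Δ
t=8: Δ0=10011100 Δ1=10111100 Δ2=10111110 Δ3=10110110 Δ4=00110110 | 4Δ
t=9: Δ0=00110110 Δ1=00010110 | 1Δ
t=10: Δ0=00010110 Δ1=00110110 Δ2=00110100 Δ3=00111100 Δ4=10111100 | 4Δ
t=11: Δ0=10111100 Δ1=10011100 | 1Δ
t=12: Δ0=10011100 Δ1=10111100 Δ2=10111110 Δ3=10110110 Δ4=00110110 | 4Δ
t=13: Δ0=00110110 Δ1=00010110 | 1Δ
t=14: Δ0=00010110 Δ1=00110110 Δ2=00110100 Δ3=00111100 Δ4=10111100 | 4Δ
t=15: Δ0=10111100 Δ1=10011100 | 1Δ
t=16: Δ0=10011100 Δ1=10111100 Δ2=10111110 Δ3=10110110 Δ4=00110110 | 4Δ
t=17: Δ0=00110110 Δ1=00010110 | 1Δ
t=18: Δ0=00010110 Δ1=00110110 Δ2=00110100 Δ3=00111100 Δ4=10111100 | 4Δ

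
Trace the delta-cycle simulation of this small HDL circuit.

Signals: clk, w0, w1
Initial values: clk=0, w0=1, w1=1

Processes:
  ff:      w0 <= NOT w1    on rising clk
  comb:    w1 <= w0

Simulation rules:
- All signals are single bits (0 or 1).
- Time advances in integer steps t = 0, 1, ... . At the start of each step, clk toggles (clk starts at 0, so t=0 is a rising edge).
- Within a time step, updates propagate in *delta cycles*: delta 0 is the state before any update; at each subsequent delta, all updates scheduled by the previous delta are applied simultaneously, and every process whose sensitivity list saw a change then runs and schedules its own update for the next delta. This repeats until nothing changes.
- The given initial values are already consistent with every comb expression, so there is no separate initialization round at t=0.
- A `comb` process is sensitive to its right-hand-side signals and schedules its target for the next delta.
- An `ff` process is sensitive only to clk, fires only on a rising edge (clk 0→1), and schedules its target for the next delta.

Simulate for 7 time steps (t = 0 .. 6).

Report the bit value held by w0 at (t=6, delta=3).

1

t=0 Δ0: clk=0 w1=1 w0=1
  Δ1: clk:0→1
  Δ2: w0:1→0
  Δ3: w1:1→0
  (3Δ to stable)
t=1 Δ0: clk=1 w1=0 w0=0
  Δ1: clk:1→0
  (1Δ to stable)
t=2 Δ0: clk=0 w1=0 w0=0
  Δ1: clk:0→1
  Δ2: w0:0→1
  Δ3: w1:0→1
  (3Δ to stable)
t=3 Δ0: clk=1 w1=1 w0=1
  Δ1: clk:1→0
  (1Δ to stable)
t=4 Δ0: clk=0 w1=1 w0=1
  Δ1: clk:0→1
  Δ2: w0:1→0
  Δ3: w1:1→0
  (3Δ to stable)
t=5 Δ0: clk=1 w1=0 w0=0
  Δ1: clk:1→0
  (1Δ to stable)
t=6 Δ0: clk=0 w1=0 w0=0
  Δ1: clk:0→1
  Δ2: w0:0→1
  Δ3: w1:0→1
  (3Δ to stable)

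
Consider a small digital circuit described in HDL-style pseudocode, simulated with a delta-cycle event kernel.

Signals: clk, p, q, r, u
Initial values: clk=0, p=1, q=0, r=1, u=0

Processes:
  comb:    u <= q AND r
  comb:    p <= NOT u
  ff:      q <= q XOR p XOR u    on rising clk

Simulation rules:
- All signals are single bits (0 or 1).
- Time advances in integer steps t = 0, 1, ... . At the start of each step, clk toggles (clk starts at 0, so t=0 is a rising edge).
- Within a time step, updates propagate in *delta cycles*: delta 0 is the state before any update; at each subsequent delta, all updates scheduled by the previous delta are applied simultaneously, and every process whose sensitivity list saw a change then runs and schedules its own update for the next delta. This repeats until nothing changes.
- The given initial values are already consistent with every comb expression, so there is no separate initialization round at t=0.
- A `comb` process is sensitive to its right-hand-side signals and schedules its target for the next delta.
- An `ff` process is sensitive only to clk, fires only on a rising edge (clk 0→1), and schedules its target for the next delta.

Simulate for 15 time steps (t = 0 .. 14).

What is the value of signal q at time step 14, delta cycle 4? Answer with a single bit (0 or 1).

0

t=0 Δ0: clk=0 r=1 p=1 q=0 u=0
  Δ1: clk:0→1
  Δ2: q:0→1
  Δ3: u:0→1
  Δ4: p:1→0
  (4Δ to stable)
t=1 Δ0: clk=1 r=1 p=0 q=1 u=1
  Δ1: clk:1→0
  (1Δ to stable)
t=2 Δ0: clk=0 r=1 p=0 q=1 u=1
  Δ1: clk:0→1
  Δ2: q:1→0
  Δ3: u:1→0
  Δ4: p:0→1
  (4Δ to stable)
t=3 Δ0: clk=1 r=1 p=1 q=0 u=0
  Δ1: clk:1→0
  (1Δ to stable)
t=4 Δ0: clk=0 r=1 p=1 q=0 u=0
  Δ1: clk:0→1
  Δ2: q:0→1
  Δ3: u:0→1
  Δ4: p:1→0
  (4Δ to stable)
t=5 Δ0: clk=1 r=1 p=0 q=1 u=1
  Δ1: clk:1→0
  (1Δ to stable)
t=6 Δ0: clk=0 r=1 p=0 q=1 u=1
  Δ1: clk:0→1
  Δ2: q:1→0
  Δ3: u:1→0
  Δ4: p:0→1
  (4Δ to stable)
t=7 Δ0: clk=1 r=1 p=1 q=0 u=0
  Δ1: clk:1→0
  (1Δ to stable)
t=8 Δ0: clk=0 r=1 p=1 q=0 u=0
  Δ1: clk:0→1
  Δ2: q:0→1
  Δ3: u:0→1
  Δ4: p:1→0
  (4Δ to stable)
t=9 Δ0: clk=1 r=1 p=0 q=1 u=1
  Δ1: clk:1→0
  (1Δ to stable)
t=10 Δ0: clk=0 r=1 p=0 q=1 u=1
  Δ1: clk:0→1
  Δ2: q:1→0
  Δ3: u:1→0
  Δ4: p:0→1
  (4Δ to stable)
t=11 Δ0: clk=1 r=1 p=1 q=0 u=0
  Δ1: clk:1→0
  (1Δ to stable)
t=12 Δ0: clk=0 r=1 p=1 q=0 u=0
  Δ1: clk:0→1
  Δ2: q:0→1
  Δ3: u:0→1
  Δ4: p:1→0
  (4Δ to stable)
t=13 Δ0: clk=1 r=1 p=0 q=1 u=1
  Δ1: clk:1→0
  (1Δ to stable)
t=14 Δ0: clk=0 r=1 p=0 q=1 u=1
  Δ1: clk:0→1
  Δ2: q:1→0
  Δ3: u:1→0
  Δ4: p:0→1
  (4Δ to stable)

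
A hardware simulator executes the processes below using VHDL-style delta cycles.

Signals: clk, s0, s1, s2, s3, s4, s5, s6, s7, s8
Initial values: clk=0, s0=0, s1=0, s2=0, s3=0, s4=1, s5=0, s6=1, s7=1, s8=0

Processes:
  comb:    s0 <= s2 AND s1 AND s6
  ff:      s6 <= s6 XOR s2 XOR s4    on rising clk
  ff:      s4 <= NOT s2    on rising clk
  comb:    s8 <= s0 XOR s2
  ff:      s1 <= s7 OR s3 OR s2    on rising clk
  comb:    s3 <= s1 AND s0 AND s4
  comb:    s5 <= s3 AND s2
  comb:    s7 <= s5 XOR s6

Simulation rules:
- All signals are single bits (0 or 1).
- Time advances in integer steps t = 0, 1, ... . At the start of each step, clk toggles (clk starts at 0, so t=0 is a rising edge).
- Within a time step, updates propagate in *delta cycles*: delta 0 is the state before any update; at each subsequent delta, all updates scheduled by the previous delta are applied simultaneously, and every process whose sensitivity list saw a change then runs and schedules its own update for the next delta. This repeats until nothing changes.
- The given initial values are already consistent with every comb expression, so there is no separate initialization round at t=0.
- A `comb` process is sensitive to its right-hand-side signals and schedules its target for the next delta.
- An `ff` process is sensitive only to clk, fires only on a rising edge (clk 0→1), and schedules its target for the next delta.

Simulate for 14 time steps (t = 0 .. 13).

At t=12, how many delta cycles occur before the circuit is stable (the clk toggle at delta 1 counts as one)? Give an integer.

3

t0.Δ0 s5=0 s6=1 s7=1 clk=0 s8=0 s0=0 s1=0 s4=1 s3=0 s2=0
t0.Δ1 s5=0 s6=1 s7=1 clk=1 s8=0 s0=0 s1=0 s4=1 s3=0 s2=0
t0.Δ2 s5=0 s6=0 s7=1 clk=1 s8=0 s0=0 s1=1 s4=1 s3=0 s2=0
t0.Δ3 s5=0 s6=0 s7=0 clk=1 s8=0 s0=0 s1=1 s4=1 s3=0 s2=0
t1.Δ0 s5=0 s6=0 s7=0 clk=1 s8=0 s0=0 s1=1 s4=1 s3=0 s2=0
t1.Δ1 s5=0 s6=0 s7=0 clk=0 s8=0 s0=0 s1=1 s4=1 s3=0 s2=0
t2.Δ0 s5=0 s6=0 s7=0 clk=0 s8=0 s0=0 s1=1 s4=1 s3=0 s2=0
t2.Δ1 s5=0 s6=0 s7=0 clk=1 s8=0 s0=0 s1=1 s4=1 s3=0 s2=0
t2.Δ2 s5=0 s6=1 s7=0 clk=1 s8=0 s0=0 s1=0 s4=1 s3=0 s2=0
t2.Δ3 s5=0 s6=1 s7=1 clk=1 s8=0 s0=0 s1=0 s4=1 s3=0 s2=0
t3.Δ0 s5=0 s6=1 s7=1 clk=1 s8=0 s0=0 s1=0 s4=1 s3=0 s2=0
t3.Δ1 s5=0 s6=1 s7=1 clk=0 s8=0 s0=0 s1=0 s4=1 s3=0 s2=0
t4.Δ0 s5=0 s6=1 s7=1 clk=0 s8=0 s0=0 s1=0 s4=1 s3=0 s2=0
t4.Δ1 s5=0 s6=1 s7=1 clk=1 s8=0 s0=0 s1=0 s4=1 s3=0 s2=0
t4.Δ2 s5=0 s6=0 s7=1 clk=1 s8=0 s0=0 s1=1 s4=1 s3=0 s2=0
t4.Δ3 s5=0 s6=0 s7=0 clk=1 s8=0 s0=0 s1=1 s4=1 s3=0 s2=0
t5.Δ0 s5=0 s6=0 s7=0 clk=1 s8=0 s0=0 s1=1 s4=1 s3=0 s2=0
t5.Δ1 s5=0 s6=0 s7=0 clk=0 s8=0 s0=0 s1=1 s4=1 s3=0 s2=0
t6.Δ0 s5=0 s6=0 s7=0 clk=0 s8=0 s0=0 s1=1 s4=1 s3=0 s2=0
t6.Δ1 s5=0 s6=0 s7=0 clk=1 s8=0 s0=0 s1=1 s4=1 s3=0 s2=0
t6.Δ2 s5=0 s6=1 s7=0 clk=1 s8=0 s0=0 s1=0 s4=1 s3=0 s2=0
t6.Δ3 s5=0 s6=1 s7=1 clk=1 s8=0 s0=0 s1=0 s4=1 s3=0 s2=0
t7.Δ0 s5=0 s6=1 s7=1 clk=1 s8=0 s0=0 s1=0 s4=1 s3=0 s2=0
t7.Δ1 s5=0 s6=1 s7=1 clk=0 s8=0 s0=0 s1=0 s4=1 s3=0 s2=0
t8.Δ0 s5=0 s6=1 s7=1 clk=0 s8=0 s0=0 s1=0 s4=1 s3=0 s2=0
t8.Δ1 s5=0 s6=1 s7=1 clk=1 s8=0 s0=0 s1=0 s4=1 s3=0 s2=0
t8.Δ2 s5=0 s6=0 s7=1 clk=1 s8=0 s0=0 s1=1 s4=1 s3=0 s2=0
t8.Δ3 s5=0 s6=0 s7=0 clk=1 s8=0 s0=0 s1=1 s4=1 s3=0 s2=0
t9.Δ0 s5=0 s6=0 s7=0 clk=1 s8=0 s0=0 s1=1 s4=1 s3=0 s2=0
t9.Δ1 s5=0 s6=0 s7=0 clk=0 s8=0 s0=0 s1=1 s4=1 s3=0 s2=0
t10.Δ0 s5=0 s6=0 s7=0 clk=0 s8=0 s0=0 s1=1 s4=1 s3=0 s2=0
t10.Δ1 s5=0 s6=0 s7=0 clk=1 s8=0 s0=0 s1=1 s4=1 s3=0 s2=0
t10.Δ2 s5=0 s6=1 s7=0 clk=1 s8=0 s0=0 s1=0 s4=1 s3=0 s2=0
t10.Δ3 s5=0 s6=1 s7=1 clk=1 s8=0 s0=0 s1=0 s4=1 s3=0 s2=0
t11.Δ0 s5=0 s6=1 s7=1 clk=1 s8=0 s0=0 s1=0 s4=1 s3=0 s2=0
t11.Δ1 s5=0 s6=1 s7=1 clk=0 s8=0 s0=0 s1=0 s4=1 s3=0 s2=0
t12.Δ0 s5=0 s6=1 s7=1 clk=0 s8=0 s0=0 s1=0 s4=1 s3=0 s2=0
t12.Δ1 s5=0 s6=1 s7=1 clk=1 s8=0 s0=0 s1=0 s4=1 s3=0 s2=0
t12.Δ2 s5=0 s6=0 s7=1 clk=1 s8=0 s0=0 s1=1 s4=1 s3=0 s2=0
t12.Δ3 s5=0 s6=0 s7=0 clk=1 s8=0 s0=0 s1=1 s4=1 s3=0 s2=0
t13.Δ0 s5=0 s6=0 s7=0 clk=1 s8=0 s0=0 s1=1 s4=1 s3=0 s2=0
t13.Δ1 s5=0 s6=0 s7=0 clk=0 s8=0 s0=0 s1=1 s4=1 s3=0 s2=0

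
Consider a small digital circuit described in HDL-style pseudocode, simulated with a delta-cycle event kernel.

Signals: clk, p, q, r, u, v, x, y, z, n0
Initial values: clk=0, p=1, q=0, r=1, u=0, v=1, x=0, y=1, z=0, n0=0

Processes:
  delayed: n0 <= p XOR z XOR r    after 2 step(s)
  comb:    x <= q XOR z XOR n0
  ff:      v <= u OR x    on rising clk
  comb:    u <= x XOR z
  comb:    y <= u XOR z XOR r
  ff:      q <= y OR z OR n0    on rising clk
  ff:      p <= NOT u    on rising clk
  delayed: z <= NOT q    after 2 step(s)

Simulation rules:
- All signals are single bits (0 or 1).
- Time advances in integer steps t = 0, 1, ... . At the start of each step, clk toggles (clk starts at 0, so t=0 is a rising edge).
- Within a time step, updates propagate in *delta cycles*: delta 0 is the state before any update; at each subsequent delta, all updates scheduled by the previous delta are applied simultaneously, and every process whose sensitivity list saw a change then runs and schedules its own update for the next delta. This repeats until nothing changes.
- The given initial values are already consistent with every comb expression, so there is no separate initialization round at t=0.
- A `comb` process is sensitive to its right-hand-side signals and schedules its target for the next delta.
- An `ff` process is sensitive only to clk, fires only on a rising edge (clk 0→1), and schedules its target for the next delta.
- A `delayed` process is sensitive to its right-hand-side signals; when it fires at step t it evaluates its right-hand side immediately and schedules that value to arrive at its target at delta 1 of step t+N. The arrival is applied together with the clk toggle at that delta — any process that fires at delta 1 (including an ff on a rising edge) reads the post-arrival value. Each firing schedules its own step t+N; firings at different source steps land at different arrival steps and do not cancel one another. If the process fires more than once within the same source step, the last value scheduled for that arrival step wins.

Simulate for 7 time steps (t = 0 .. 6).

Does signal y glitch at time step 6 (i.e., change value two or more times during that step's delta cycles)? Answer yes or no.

t=0 Δ0: q=0 clk=0 u=0 p=1 v=1 z=0 r=1 y=1 n0=0 x=0
  Δ1: clk:0→1
  Δ2: q:0→1, v:1→0
  Δ3: x:0→1
  Δ4: u:0→1
  Δ5: y:1→0
  (5Δ to stable)
t=1 Δ0: q=1 clk=1 u=1 p=1 v=0 z=0 r=1 y=0 n0=0 x=1
  Δ1: clk:1→0
  (1Δ to stable)
t=2 Δ0: q=1 clk=0 u=1 p=1 v=0 z=0 r=1 y=0 n0=0 x=1
  Δ1: clk:0→1
  Δ2: q:1→0, p:1→0, v:0→1
  Δ3: x:1→0
  Δ4: u:1→0
  Δ5: y:0→1
  (5Δ to stable)
t=3 Δ0: q=0 clk=1 u=0 p=0 v=1 z=0 r=1 y=1 n0=0 x=0
  Δ1: clk:1→0
  (1Δ to stable)
t=4 Δ0: q=0 clk=0 u=0 p=0 v=1 z=0 r=1 y=1 n0=0 x=0
  Δ1: clk:0→1, z:0→1, n0:0→1
  Δ2: q:0→1, u:0→1, p:0→1, v:1→0, y:1→0
  Δ3: y:0→1, x:0→1
  Δ4: u:1→0
  Δ5: y:1→0
  (5Δ to stable)
t=5 Δ0: q=1 clk=1 u=0 p=1 v=0 z=1 r=1 y=0 n0=1 x=1
  Δ1: clk:1→0
  (1Δ to stable)
t=6 Δ0: q=1 clk=0 u=0 p=1 v=0 z=1 r=1 y=0 n0=1 x=1
  Δ1: clk:0→1, z:1→0
  Δ2: u:0→1, v:0→1, y:0→1, x:1→0
  Δ3: u:1→0, y:1→0
  Δ4: y:0→1
  (4Δ to stable)

yes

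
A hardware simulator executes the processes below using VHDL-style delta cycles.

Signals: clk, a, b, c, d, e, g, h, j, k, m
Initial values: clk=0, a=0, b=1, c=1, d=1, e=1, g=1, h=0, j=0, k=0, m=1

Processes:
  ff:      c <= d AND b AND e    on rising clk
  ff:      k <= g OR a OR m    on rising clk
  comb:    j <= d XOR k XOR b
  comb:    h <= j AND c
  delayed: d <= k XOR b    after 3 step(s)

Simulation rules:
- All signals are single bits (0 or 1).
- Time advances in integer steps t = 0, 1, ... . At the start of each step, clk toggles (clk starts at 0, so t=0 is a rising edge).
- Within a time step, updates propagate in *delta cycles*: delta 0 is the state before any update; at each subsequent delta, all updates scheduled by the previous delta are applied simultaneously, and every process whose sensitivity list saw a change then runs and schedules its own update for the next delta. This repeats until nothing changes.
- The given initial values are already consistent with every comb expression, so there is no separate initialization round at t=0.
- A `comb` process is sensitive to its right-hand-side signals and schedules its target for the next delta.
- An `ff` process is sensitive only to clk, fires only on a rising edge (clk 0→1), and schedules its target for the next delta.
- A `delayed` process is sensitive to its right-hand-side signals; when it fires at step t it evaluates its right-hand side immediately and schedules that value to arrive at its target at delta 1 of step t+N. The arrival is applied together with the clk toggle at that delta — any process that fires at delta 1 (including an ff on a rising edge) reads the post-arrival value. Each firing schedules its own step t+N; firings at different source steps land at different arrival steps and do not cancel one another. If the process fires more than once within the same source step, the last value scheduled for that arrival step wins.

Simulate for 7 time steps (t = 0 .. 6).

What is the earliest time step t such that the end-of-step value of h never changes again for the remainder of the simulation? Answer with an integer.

3

t0.Δ0 d=1 j=0 k=0 c=1 e=1 h=0 m=1 a=0 b=1 clk=0 g=1
t0.Δ1 d=1 j=0 k=0 c=1 e=1 h=0 m=1 a=0 b=1 clk=1 g=1
t0.Δ2 d=1 j=0 k=1 c=1 e=1 h=0 m=1 a=0 b=1 clk=1 g=1
t0.Δ3 d=1 j=1 k=1 c=1 e=1 h=0 m=1 a=0 b=1 clk=1 g=1
t0.Δ4 d=1 j=1 k=1 c=1 e=1 h=1 m=1 a=0 b=1 clk=1 g=1
t1.Δ0 d=1 j=1 k=1 c=1 e=1 h=1 m=1 a=0 b=1 clk=1 g=1
t1.Δ1 d=1 j=1 k=1 c=1 e=1 h=1 m=1 a=0 b=1 clk=0 g=1
t2.Δ0 d=1 j=1 k=1 c=1 e=1 h=1 m=1 a=0 b=1 clk=0 g=1
t2.Δ1 d=1 j=1 k=1 c=1 e=1 h=1 m=1 a=0 b=1 clk=1 g=1
t3.Δ0 d=1 j=1 k=1 c=1 e=1 h=1 m=1 a=0 b=1 clk=1 g=1
t3.Δ1 d=0 j=1 k=1 c=1 e=1 h=1 m=1 a=0 b=1 clk=0 g=1
t3.Δ2 d=0 j=0 k=1 c=1 e=1 h=1 m=1 a=0 b=1 clk=0 g=1
t3.Δ3 d=0 j=0 k=1 c=1 e=1 h=0 m=1 a=0 b=1 clk=0 g=1
t4.Δ0 d=0 j=0 k=1 c=1 e=1 h=0 m=1 a=0 b=1 clk=0 g=1
t4.Δ1 d=0 j=0 k=1 c=1 e=1 h=0 m=1 a=0 b=1 clk=1 g=1
t4.Δ2 d=0 j=0 k=1 c=0 e=1 h=0 m=1 a=0 b=1 clk=1 g=1
t5.Δ0 d=0 j=0 k=1 c=0 e=1 h=0 m=1 a=0 b=1 clk=1 g=1
t5.Δ1 d=0 j=0 k=1 c=0 e=1 h=0 m=1 a=0 b=1 clk=0 g=1
t6.Δ0 d=0 j=0 k=1 c=0 e=1 h=0 m=1 a=0 b=1 clk=0 g=1
t6.Δ1 d=0 j=0 k=1 c=0 e=1 h=0 m=1 a=0 b=1 clk=1 g=1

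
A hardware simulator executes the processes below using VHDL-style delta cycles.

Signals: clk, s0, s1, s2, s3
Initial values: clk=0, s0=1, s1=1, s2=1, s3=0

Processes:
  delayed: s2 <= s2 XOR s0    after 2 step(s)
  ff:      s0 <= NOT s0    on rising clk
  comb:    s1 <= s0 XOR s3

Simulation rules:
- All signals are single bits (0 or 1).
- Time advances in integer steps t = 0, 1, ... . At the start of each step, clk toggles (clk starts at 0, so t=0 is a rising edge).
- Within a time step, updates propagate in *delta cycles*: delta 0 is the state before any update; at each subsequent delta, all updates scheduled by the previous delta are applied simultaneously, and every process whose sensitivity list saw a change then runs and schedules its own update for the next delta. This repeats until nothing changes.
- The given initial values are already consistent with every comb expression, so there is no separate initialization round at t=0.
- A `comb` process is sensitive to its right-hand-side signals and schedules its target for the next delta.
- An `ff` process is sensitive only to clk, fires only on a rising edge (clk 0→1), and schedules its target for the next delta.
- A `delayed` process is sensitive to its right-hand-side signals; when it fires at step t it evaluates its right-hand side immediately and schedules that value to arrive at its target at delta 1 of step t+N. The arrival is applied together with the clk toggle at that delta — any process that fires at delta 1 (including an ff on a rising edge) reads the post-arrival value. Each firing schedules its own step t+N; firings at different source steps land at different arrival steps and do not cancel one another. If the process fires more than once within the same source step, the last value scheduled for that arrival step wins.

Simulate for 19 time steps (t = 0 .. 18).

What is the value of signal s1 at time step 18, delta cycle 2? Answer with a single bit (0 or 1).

0

t0.Δ0 s0=1 s1=1 s2=1 clk=0 s3=0
t0.Δ1 s0=1 s1=1 s2=1 clk=1 s3=0
t0.Δ2 s0=0 s1=1 s2=1 clk=1 s3=0
t0.Δ3 s0=0 s1=0 s2=1 clk=1 s3=0
t1.Δ0 s0=0 s1=0 s2=1 clk=1 s3=0
t1.Δ1 s0=0 s1=0 s2=1 clk=0 s3=0
t2.Δ0 s0=0 s1=0 s2=1 clk=0 s3=0
t2.Δ1 s0=0 s1=0 s2=1 clk=1 s3=0
t2.Δ2 s0=1 s1=0 s2=1 clk=1 s3=0
t2.Δ3 s0=1 s1=1 s2=1 clk=1 s3=0
t3.Δ0 s0=1 s1=1 s2=1 clk=1 s3=0
t3.Δ1 s0=1 s1=1 s2=1 clk=0 s3=0
t4.Δ0 s0=1 s1=1 s2=1 clk=0 s3=0
t4.Δ1 s0=1 s1=1 s2=0 clk=1 s3=0
t4.Δ2 s0=0 s1=1 s2=0 clk=1 s3=0
t4.Δ3 s0=0 s1=0 s2=0 clk=1 s3=0
t5.Δ0 s0=0 s1=0 s2=0 clk=1 s3=0
t5.Δ1 s0=0 s1=0 s2=0 clk=0 s3=0
t6.Δ0 s0=0 s1=0 s2=0 clk=0 s3=0
t6.Δ1 s0=0 s1=0 s2=0 clk=1 s3=0
t6.Δ2 s0=1 s1=0 s2=0 clk=1 s3=0
t6.Δ3 s0=1 s1=1 s2=0 clk=1 s3=0
t7.Δ0 s0=1 s1=1 s2=0 clk=1 s3=0
t7.Δ1 s0=1 s1=1 s2=0 clk=0 s3=0
t8.Δ0 s0=1 s1=1 s2=0 clk=0 s3=0
t8.Δ1 s0=1 s1=1 s2=1 clk=1 s3=0
t8.Δ2 s0=0 s1=1 s2=1 clk=1 s3=0
t8.Δ3 s0=0 s1=0 s2=1 clk=1 s3=0
t9.Δ0 s0=0 s1=0 s2=1 clk=1 s3=0
t9.Δ1 s0=0 s1=0 s2=1 clk=0 s3=0
t10.Δ0 s0=0 s1=0 s2=1 clk=0 s3=0
t10.Δ1 s0=0 s1=0 s2=1 clk=1 s3=0
t10.Δ2 s0=1 s1=0 s2=1 clk=1 s3=0
t10.Δ3 s0=1 s1=1 s2=1 clk=1 s3=0
t11.Δ0 s0=1 s1=1 s2=1 clk=1 s3=0
t11.Δ1 s0=1 s1=1 s2=1 clk=0 s3=0
t12.Δ0 s0=1 s1=1 s2=1 clk=0 s3=0
t12.Δ1 s0=1 s1=1 s2=0 clk=1 s3=0
t12.Δ2 s0=0 s1=1 s2=0 clk=1 s3=0
t12.Δ3 s0=0 s1=0 s2=0 clk=1 s3=0
t13.Δ0 s0=0 s1=0 s2=0 clk=1 s3=0
t13.Δ1 s0=0 s1=0 s2=0 clk=0 s3=0
t14.Δ0 s0=0 s1=0 s2=0 clk=0 s3=0
t14.Δ1 s0=0 s1=0 s2=0 clk=1 s3=0
t14.Δ2 s0=1 s1=0 s2=0 clk=1 s3=0
t14.Δ3 s0=1 s1=1 s2=0 clk=1 s3=0
t15.Δ0 s0=1 s1=1 s2=0 clk=1 s3=0
t15.Δ1 s0=1 s1=1 s2=0 clk=0 s3=0
t16.Δ0 s0=1 s1=1 s2=0 clk=0 s3=0
t16.Δ1 s0=1 s1=1 s2=1 clk=1 s3=0
t16.Δ2 s0=0 s1=1 s2=1 clk=1 s3=0
t16.Δ3 s0=0 s1=0 s2=1 clk=1 s3=0
t17.Δ0 s0=0 s1=0 s2=1 clk=1 s3=0
t17.Δ1 s0=0 s1=0 s2=1 clk=0 s3=0
t18.Δ0 s0=0 s1=0 s2=1 clk=0 s3=0
t18.Δ1 s0=0 s1=0 s2=1 clk=1 s3=0
t18.Δ2 s0=1 s1=0 s2=1 clk=1 s3=0
t18.Δ3 s0=1 s1=1 s2=1 clk=1 s3=0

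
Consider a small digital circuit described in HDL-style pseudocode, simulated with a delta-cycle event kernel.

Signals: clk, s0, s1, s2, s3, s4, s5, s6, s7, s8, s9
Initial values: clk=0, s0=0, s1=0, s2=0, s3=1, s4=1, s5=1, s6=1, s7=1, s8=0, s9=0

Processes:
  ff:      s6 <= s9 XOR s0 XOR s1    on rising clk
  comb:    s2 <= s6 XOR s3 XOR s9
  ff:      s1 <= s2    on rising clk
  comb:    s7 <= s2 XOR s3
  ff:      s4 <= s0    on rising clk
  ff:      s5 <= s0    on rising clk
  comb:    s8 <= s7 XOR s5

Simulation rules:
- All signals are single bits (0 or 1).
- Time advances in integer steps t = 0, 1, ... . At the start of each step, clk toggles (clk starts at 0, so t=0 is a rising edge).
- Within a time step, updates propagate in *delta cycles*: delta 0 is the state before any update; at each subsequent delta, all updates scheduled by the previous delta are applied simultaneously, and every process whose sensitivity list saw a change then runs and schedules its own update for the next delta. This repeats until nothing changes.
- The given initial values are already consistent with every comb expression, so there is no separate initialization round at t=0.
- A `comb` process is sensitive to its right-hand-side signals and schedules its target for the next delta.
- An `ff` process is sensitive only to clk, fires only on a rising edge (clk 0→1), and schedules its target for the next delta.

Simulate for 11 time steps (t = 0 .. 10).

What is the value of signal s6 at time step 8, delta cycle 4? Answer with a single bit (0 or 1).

[bits: s4,s3,s9,s7,clk,s1,s5,s6,s2,s0,s8]
t=0: Δ0=11010011000 Δ1=11011011000 Δ2=01011000000 Δ3=01011000101 Δ4=01001000101 Δ5=01001000100 | 5Δ
t=1: Δ0=01001000100 Δ1=01000000100 | 1Δ
t=2: Δ0=01000000100 Δ1=01001000100 Δ2=01001100100 | 2Δ
t=3: Δ0=01001100100 Δ1=01000100100 | 1Δ
t=4: Δ0=01000100100 Δ1=01001100100 Δ2=01001101100 Δ3=01001101000 Δ4=01011101000 Δ5=01011101001 | 5Δ
t=5: Δ0=01011101001 Δ1=01010101001 | 1Δ
t=6: Δ0=01010101001 Δ1=01011101001 Δ2=01011001001 | 2Δ
t=7: Δ0=01011001001 Δ1=01010001001 | 1Δ
t=8: Δ0=01010001001 Δ1=01011001001 Δ2=01011000001 Δ3=01011000101 Δ4=01001000101 Δ5=01001000100 | 5Δ
t=9: Δ0=01001000100 Δ1=01000000100 | 1Δ
t=10: Δ0=01000000100 Δ1=01001000100 Δ2=01001100100 | 2Δ

0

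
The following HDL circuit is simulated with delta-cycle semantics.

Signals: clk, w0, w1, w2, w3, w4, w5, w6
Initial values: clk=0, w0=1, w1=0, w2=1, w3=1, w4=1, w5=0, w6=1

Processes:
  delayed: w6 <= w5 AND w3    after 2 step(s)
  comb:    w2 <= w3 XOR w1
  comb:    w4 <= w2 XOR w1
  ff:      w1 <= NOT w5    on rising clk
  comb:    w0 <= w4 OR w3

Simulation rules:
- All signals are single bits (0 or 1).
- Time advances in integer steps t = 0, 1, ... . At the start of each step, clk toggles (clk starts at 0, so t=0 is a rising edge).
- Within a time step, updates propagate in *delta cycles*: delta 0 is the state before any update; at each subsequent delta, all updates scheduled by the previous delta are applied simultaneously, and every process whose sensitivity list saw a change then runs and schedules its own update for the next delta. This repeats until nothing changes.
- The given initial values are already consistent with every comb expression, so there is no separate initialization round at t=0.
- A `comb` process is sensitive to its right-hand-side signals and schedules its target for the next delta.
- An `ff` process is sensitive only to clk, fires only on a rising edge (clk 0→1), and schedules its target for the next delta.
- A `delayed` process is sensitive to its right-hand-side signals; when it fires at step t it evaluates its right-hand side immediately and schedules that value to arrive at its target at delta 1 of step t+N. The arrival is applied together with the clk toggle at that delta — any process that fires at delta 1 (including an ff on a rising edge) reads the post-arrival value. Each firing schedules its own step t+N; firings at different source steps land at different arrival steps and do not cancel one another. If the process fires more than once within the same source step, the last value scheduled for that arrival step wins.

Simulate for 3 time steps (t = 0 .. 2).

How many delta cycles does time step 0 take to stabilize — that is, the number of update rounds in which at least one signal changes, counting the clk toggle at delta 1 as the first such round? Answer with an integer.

4

[bits: w2,w0,w6,w1,w3,w5,clk,w4]
t=0: Δ0=11101001 Δ1=11101011 Δ2=11111011 Δ3=01111010 Δ4=01111011 | 4Δ
t=1: Δ0=01111011 Δ1=01111001 | 1Δ
t=2: Δ0=01111001 Δ1=01111011 | 1Δ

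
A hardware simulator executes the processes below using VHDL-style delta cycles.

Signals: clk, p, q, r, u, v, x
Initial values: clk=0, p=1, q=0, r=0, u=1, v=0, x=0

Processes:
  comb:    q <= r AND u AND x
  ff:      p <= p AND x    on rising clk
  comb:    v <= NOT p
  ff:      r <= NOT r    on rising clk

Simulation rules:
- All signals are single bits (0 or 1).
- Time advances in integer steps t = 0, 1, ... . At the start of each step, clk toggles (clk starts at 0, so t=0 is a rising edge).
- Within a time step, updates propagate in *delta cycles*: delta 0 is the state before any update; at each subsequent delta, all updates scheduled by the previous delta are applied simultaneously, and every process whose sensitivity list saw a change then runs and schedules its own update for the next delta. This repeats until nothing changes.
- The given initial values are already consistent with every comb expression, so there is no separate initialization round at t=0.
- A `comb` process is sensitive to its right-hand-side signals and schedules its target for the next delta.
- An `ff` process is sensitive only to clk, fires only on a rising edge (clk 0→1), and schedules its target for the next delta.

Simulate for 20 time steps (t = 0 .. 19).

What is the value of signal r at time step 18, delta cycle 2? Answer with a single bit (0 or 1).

0

t0.Δ0 clk=0 x=0 u=1 q=0 r=0 p=1 v=0
t0.Δ1 clk=1 x=0 u=1 q=0 r=0 p=1 v=0
t0.Δ2 clk=1 x=0 u=1 q=0 r=1 p=0 v=0
t0.Δ3 clk=1 x=0 u=1 q=0 r=1 p=0 v=1
t1.Δ0 clk=1 x=0 u=1 q=0 r=1 p=0 v=1
t1.Δ1 clk=0 x=0 u=1 q=0 r=1 p=0 v=1
t2.Δ0 clk=0 x=0 u=1 q=0 r=1 p=0 v=1
t2.Δ1 clk=1 x=0 u=1 q=0 r=1 p=0 v=1
t2.Δ2 clk=1 x=0 u=1 q=0 r=0 p=0 v=1
t3.Δ0 clk=1 x=0 u=1 q=0 r=0 p=0 v=1
t3.Δ1 clk=0 x=0 u=1 q=0 r=0 p=0 v=1
t4.Δ0 clk=0 x=0 u=1 q=0 r=0 p=0 v=1
t4.Δ1 clk=1 x=0 u=1 q=0 r=0 p=0 v=1
t4.Δ2 clk=1 x=0 u=1 q=0 r=1 p=0 v=1
t5.Δ0 clk=1 x=0 u=1 q=0 r=1 p=0 v=1
t5.Δ1 clk=0 x=0 u=1 q=0 r=1 p=0 v=1
t6.Δ0 clk=0 x=0 u=1 q=0 r=1 p=0 v=1
t6.Δ1 clk=1 x=0 u=1 q=0 r=1 p=0 v=1
t6.Δ2 clk=1 x=0 u=1 q=0 r=0 p=0 v=1
t7.Δ0 clk=1 x=0 u=1 q=0 r=0 p=0 v=1
t7.Δ1 clk=0 x=0 u=1 q=0 r=0 p=0 v=1
t8.Δ0 clk=0 x=0 u=1 q=0 r=0 p=0 v=1
t8.Δ1 clk=1 x=0 u=1 q=0 r=0 p=0 v=1
t8.Δ2 clk=1 x=0 u=1 q=0 r=1 p=0 v=1
t9.Δ0 clk=1 x=0 u=1 q=0 r=1 p=0 v=1
t9.Δ1 clk=0 x=0 u=1 q=0 r=1 p=0 v=1
t10.Δ0 clk=0 x=0 u=1 q=0 r=1 p=0 v=1
t10.Δ1 clk=1 x=0 u=1 q=0 r=1 p=0 v=1
t10.Δ2 clk=1 x=0 u=1 q=0 r=0 p=0 v=1
t11.Δ0 clk=1 x=0 u=1 q=0 r=0 p=0 v=1
t11.Δ1 clk=0 x=0 u=1 q=0 r=0 p=0 v=1
t12.Δ0 clk=0 x=0 u=1 q=0 r=0 p=0 v=1
t12.Δ1 clk=1 x=0 u=1 q=0 r=0 p=0 v=1
t12.Δ2 clk=1 x=0 u=1 q=0 r=1 p=0 v=1
t13.Δ0 clk=1 x=0 u=1 q=0 r=1 p=0 v=1
t13.Δ1 clk=0 x=0 u=1 q=0 r=1 p=0 v=1
t14.Δ0 clk=0 x=0 u=1 q=0 r=1 p=0 v=1
t14.Δ1 clk=1 x=0 u=1 q=0 r=1 p=0 v=1
t14.Δ2 clk=1 x=0 u=1 q=0 r=0 p=0 v=1
t15.Δ0 clk=1 x=0 u=1 q=0 r=0 p=0 v=1
t15.Δ1 clk=0 x=0 u=1 q=0 r=0 p=0 v=1
t16.Δ0 clk=0 x=0 u=1 q=0 r=0 p=0 v=1
t16.Δ1 clk=1 x=0 u=1 q=0 r=0 p=0 v=1
t16.Δ2 clk=1 x=0 u=1 q=0 r=1 p=0 v=1
t17.Δ0 clk=1 x=0 u=1 q=0 r=1 p=0 v=1
t17.Δ1 clk=0 x=0 u=1 q=0 r=1 p=0 v=1
t18.Δ0 clk=0 x=0 u=1 q=0 r=1 p=0 v=1
t18.Δ1 clk=1 x=0 u=1 q=0 r=1 p=0 v=1
t18.Δ2 clk=1 x=0 u=1 q=0 r=0 p=0 v=1
t19.Δ0 clk=1 x=0 u=1 q=0 r=0 p=0 v=1
t19.Δ1 clk=0 x=0 u=1 q=0 r=0 p=0 v=1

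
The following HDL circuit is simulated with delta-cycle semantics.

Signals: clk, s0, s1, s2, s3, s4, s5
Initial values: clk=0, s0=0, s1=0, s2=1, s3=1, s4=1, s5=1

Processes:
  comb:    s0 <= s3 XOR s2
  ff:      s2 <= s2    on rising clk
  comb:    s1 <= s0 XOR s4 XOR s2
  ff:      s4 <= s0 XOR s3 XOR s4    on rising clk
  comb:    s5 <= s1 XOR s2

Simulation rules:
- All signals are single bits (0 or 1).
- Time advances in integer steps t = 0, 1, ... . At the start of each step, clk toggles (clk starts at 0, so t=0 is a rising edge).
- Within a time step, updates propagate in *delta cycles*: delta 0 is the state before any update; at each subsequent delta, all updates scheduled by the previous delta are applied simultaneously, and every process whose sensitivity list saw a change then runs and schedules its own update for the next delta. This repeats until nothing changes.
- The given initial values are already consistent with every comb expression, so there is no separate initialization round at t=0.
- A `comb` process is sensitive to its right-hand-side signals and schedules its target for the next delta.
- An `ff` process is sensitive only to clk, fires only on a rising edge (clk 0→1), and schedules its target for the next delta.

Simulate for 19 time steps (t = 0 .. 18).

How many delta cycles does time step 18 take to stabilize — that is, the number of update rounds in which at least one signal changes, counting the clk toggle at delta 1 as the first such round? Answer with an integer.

4

t=0 Δ0: s2=1 s1=0 s0=0 s4=1 s5=1 clk=0 s3=1
  Δ1: clk:0→1
  Δ2: s4:1→0
  Δ3: s1:0→1
  Δ4: s5:1→0
  (4Δ to stable)
t=1 Δ0: s2=1 s1=1 s0=0 s4=0 s5=0 clk=1 s3=1
  Δ1: clk:1→0
  (1Δ to stable)
t=2 Δ0: s2=1 s1=1 s0=0 s4=0 s5=0 clk=0 s3=1
  Δ1: clk:0→1
  Δ2: s4:0→1
  Δ3: s1:1→0
  Δ4: s5:0→1
  (4Δ to stable)
t=3 Δ0: s2=1 s1=0 s0=0 s4=1 s5=1 clk=1 s3=1
  Δ1: clk:1→0
  (1Δ to stable)
t=4 Δ0: s2=1 s1=0 s0=0 s4=1 s5=1 clk=0 s3=1
  Δ1: clk:0→1
  Δ2: s4:1→0
  Δ3: s1:0→1
  Δ4: s5:1→0
  (4Δ to stable)
t=5 Δ0: s2=1 s1=1 s0=0 s4=0 s5=0 clk=1 s3=1
  Δ1: clk:1→0
  (1Δ to stable)
t=6 Δ0: s2=1 s1=1 s0=0 s4=0 s5=0 clk=0 s3=1
  Δ1: clk:0→1
  Δ2: s4:0→1
  Δ3: s1:1→0
  Δ4: s5:0→1
  (4Δ to stable)
t=7 Δ0: s2=1 s1=0 s0=0 s4=1 s5=1 clk=1 s3=1
  Δ1: clk:1→0
  (1Δ to stable)
t=8 Δ0: s2=1 s1=0 s0=0 s4=1 s5=1 clk=0 s3=1
  Δ1: clk:0→1
  Δ2: s4:1→0
  Δ3: s1:0→1
  Δ4: s5:1→0
  (4Δ to stable)
t=9 Δ0: s2=1 s1=1 s0=0 s4=0 s5=0 clk=1 s3=1
  Δ1: clk:1→0
  (1Δ to stable)
t=10 Δ0: s2=1 s1=1 s0=0 s4=0 s5=0 clk=0 s3=1
  Δ1: clk:0→1
  Δ2: s4:0→1
  Δ3: s1:1→0
  Δ4: s5:0→1
  (4Δ to stable)
t=11 Δ0: s2=1 s1=0 s0=0 s4=1 s5=1 clk=1 s3=1
  Δ1: clk:1→0
  (1Δ to stable)
t=12 Δ0: s2=1 s1=0 s0=0 s4=1 s5=1 clk=0 s3=1
  Δ1: clk:0→1
  Δ2: s4:1→0
  Δ3: s1:0→1
  Δ4: s5:1→0
  (4Δ to stable)
t=13 Δ0: s2=1 s1=1 s0=0 s4=0 s5=0 clk=1 s3=1
  Δ1: clk:1→0
  (1Δ to stable)
t=14 Δ0: s2=1 s1=1 s0=0 s4=0 s5=0 clk=0 s3=1
  Δ1: clk:0→1
  Δ2: s4:0→1
  Δ3: s1:1→0
  Δ4: s5:0→1
  (4Δ to stable)
t=15 Δ0: s2=1 s1=0 s0=0 s4=1 s5=1 clk=1 s3=1
  Δ1: clk:1→0
  (1Δ to stable)
t=16 Δ0: s2=1 s1=0 s0=0 s4=1 s5=1 clk=0 s3=1
  Δ1: clk:0→1
  Δ2: s4:1→0
  Δ3: s1:0→1
  Δ4: s5:1→0
  (4Δ to stable)
t=17 Δ0: s2=1 s1=1 s0=0 s4=0 s5=0 clk=1 s3=1
  Δ1: clk:1→0
  (1Δ to stable)
t=18 Δ0: s2=1 s1=1 s0=0 s4=0 s5=0 clk=0 s3=1
  Δ1: clk:0→1
  Δ2: s4:0→1
  Δ3: s1:1→0
  Δ4: s5:0→1
  (4Δ to stable)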